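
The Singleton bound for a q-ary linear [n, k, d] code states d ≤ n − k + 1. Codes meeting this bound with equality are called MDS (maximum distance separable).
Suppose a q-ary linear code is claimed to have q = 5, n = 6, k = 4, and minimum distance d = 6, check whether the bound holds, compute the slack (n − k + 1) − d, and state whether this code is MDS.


Singleton RHS = n − k + 1 = 3, slack = -3, bound violated (no such code; not MDS).

Singleton bound: d ≤ n − k + 1.
Here n = 6, k = 4, so n − k + 1 = 3.
Given d = 6, check d ≤ 3: NO.
Slack = (n − k + 1) − d = -3.
The slack is negative: d = 6 exceeds n − k + 1 = 3 by 3, so the Singleton bound is violated and no linear [6, 4, 6]_5 code can exist. In particular it is not MDS (MDS requires d = n − k + 1 exactly).
Description: the claimed parameters are [6, 4, 6]_5; such a code would be impossible (violates the Singleton bound).


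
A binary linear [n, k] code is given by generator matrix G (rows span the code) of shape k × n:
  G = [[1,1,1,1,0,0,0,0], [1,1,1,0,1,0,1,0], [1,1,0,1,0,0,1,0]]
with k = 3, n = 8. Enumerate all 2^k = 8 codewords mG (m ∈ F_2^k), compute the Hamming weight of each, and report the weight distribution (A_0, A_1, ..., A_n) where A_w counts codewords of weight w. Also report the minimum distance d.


Weight distribution: A_0 = 1, A_2 = 1, A_3 = 3, A_4 = 2, A_5 = 1. Minimum distance d = 2.

Enumerate all 2^3 = 8 messages m ∈ F_2^3.
For each, compute codeword c = mG in F_2^8, then tally its weight.
  m = 000 → c = 00000000, weight = 0.
  m = 100 → c = 11110000, weight = 4.
  m = 010 → c = 11101010, weight = 5.
  m = 110 → c = 00011010, weight = 3.
  m = 001 → c = 11010010, weight = 4.
  m = 101 → c = 00100010, weight = 2.
  m = 011 → c = 00111000, weight = 3.
  m = 111 → c = 11001000, weight = 3.
Tally weights:
  weight 0: 1 codewords.
  weight 2: 1 codewords.
  weight 3: 3 codewords.
  weight 4: 2 codewords.
  weight 5: 1 codewords.
Minimum distance d = smallest w > 0 with A_w > 0 = 2.
Sanity: Σ A_w = 8 = 2^3 = 8 ✓.


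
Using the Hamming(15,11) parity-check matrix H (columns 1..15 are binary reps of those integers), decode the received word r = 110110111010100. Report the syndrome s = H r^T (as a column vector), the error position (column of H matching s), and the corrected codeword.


s = (0, 0, 1, 0)^T, error position = 2, corrected codeword c = 100110111010100

Compute s = H r^T mod 2 one row at a time:
  s_1 = 1 + 1 + 0 + 1 + 0 + 1 + 0 + 0 = 4 ≡ 0 (mod 2).
  s_2 = 1 + 1 + 0 + 1 + 0 + 1 + 0 + 0 = 4 ≡ 0 (mod 2).
  s_3 = 1 + 0 + 0 + 1 + 0 + 1 + 0 + 0 = 3 ≡ 1 (mod 2).
  s_4 = 1 + 0 + 1 + 1 + 1 + 1 + 1 + 0 = 6 ≡ 0 (mod 2).
s = (0, 0, 1, 0)^T — this equals column 2 of H (binary 0010), so error is at position 2.
Correct: flip bit 2 of r = 110110111010100 to get c = 100110111010100.


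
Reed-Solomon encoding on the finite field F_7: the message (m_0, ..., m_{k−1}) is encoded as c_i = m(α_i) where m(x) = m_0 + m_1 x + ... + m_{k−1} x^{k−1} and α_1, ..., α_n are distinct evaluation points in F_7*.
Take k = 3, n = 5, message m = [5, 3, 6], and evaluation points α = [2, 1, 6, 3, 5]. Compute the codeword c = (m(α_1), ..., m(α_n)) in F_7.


c = [0, 0, 1, 5, 2]

Message polynomial: m(x) = 5 + 3·x + 6·x^2 (mod 7).
For each evaluation point α_i, compute m(α_i) mod 7:
  α_1 = 2: Horner steps 6 → 1 → 0, so m(2) = 0.
  α_2 = 1: Horner steps 6 → 2 → 0, so m(1) = 0.
  α_3 = 6: Horner steps 6 → 4 → 1, so m(6) = 1.
  α_4 = 3: Horner steps 6 → 0 → 5, so m(3) = 5.
  α_5 = 5: Horner steps 6 → 5 → 2, so m(5) = 2.
Codeword c = [0, 0, 1, 5, 2] ∈ F_7^5.


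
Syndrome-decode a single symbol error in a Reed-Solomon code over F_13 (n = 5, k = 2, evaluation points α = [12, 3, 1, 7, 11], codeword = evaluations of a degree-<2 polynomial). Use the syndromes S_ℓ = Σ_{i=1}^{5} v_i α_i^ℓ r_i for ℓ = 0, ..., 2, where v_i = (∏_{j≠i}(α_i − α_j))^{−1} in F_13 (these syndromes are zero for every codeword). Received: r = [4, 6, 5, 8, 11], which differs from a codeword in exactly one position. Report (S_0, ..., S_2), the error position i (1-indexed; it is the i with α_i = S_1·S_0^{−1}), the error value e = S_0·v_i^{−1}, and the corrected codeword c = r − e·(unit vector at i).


S = (8, 10, 6), error at position 5, error magnitude e = 1, c = [4, 6, 5, 8, 10].

Step 1: column multipliers v_i = (∏_{j≠i}(α_i − α_j))^{−1} mod 13.
  i = 1 (α = 12): (12−3)(12−1)(12−7)(12−11) = 9·11·5·1 = 495 ≡ 1, so v_1 = 1^{−1} = 1 (mod 13).
  i = 2 (α = 3): (3−12)(3−1)(3−7)(3−11) = (−9)·2·(−4)·(−8) = −576 ≡ 9, so v_2 = 9^{−1} = 3 (mod 13).
  i = 3 (α = 1): (1−12)(1−3)(1−7)(1−11) = (−11)·(−2)·(−6)·(−10) = 1320 ≡ 7, so v_3 = 7^{−1} = 2 (mod 13).
  i = 4 (α = 7): (7−12)(7−3)(7−1)(7−11) = (−5)·4·6·(−4) = 480 ≡ 12, so v_4 = 12^{−1} = 12 (mod 13).
  i = 5 (α = 11): (11−12)(11−3)(11−1)(11−7) = (−1)·8·10·4 = −320 ≡ 5, so v_5 = 5^{−1} = 8 (mod 13).
  v = [1, 3, 2, 12, 8].
Step 2: syndromes of r = [4, 6, 5, 8, 11] (all sums mod 13).
  S_0 = Σ v_i r_i = 1·4 + 3·6 + 2·5 + 12·8 + 8·11 = 216 ≡ 8.
  S_1 = Σ v_i α_i r_i = 1·12·4 + 3·3·6 + 2·1·5 + 12·7·8 + 8·11·11 = 1752 ≡ 10.
  α_i^2 mod 13 = [1, 9, 1, 10, 4].
  S_2 = Σ v_i α_i^2 r_i = 1·1·4 + 3·9·6 + 2·1·5 + 12·10·8 + 8·4·11 = 1488 ≡ 6.
  S = (8, 10, 6) ≠ 0, so r is not a codeword (an error is present).
Step 3: locate the error. For a single error e at position i, S_ℓ = v_i·e·α_i^ℓ, so α_err = S_1/S_0.
  S_0^{−1} = 8^{−1} = 5 (mod 13), so α_err = 10·5 = 50 ≡ 11 = α_5. Error position i = 5.
  Consistency check: S_2/S_1 = 6·4 = 24 ≡ 11 = α_err ✓ (single-error assumption holds).
Step 4: error magnitude e = S_0/v_5 = S_0·∏_{j≠5}(α_5 − α_j) = 8·5 = 40 ≡ 1 (mod 13).
Step 5: correct position 5: c_5 = r_5 − e = 11 − 1 ≡ 10 (mod 13). Hence c = [4, 6, 5, 8, 10].
  Check: interpolating c through the α_i gives m(x) = 11 + 7·x (degree < 2) with m(α_i) = c_i for every i, so c is indeed a codeword.


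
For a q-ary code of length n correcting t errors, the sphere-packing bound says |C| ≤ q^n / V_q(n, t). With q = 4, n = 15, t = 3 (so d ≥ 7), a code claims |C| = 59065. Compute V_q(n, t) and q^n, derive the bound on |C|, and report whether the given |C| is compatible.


V_q(n, t) = 13276, q^n = 1073741824, Hamming bound = 80878, |C| = 59065 ≤ bound (satisfied).

Step 1: Compute V_q(n, t) = Σ_{j=0}^3 C(n, j) (q−1)^j.
  j = 0: C(15,0)·(3)^0 = 1·1 = 1.
  j = 1: C(15,1)·(3)^1 = 15·3 = 45.
  j = 2: C(15,2)·(3)^2 = 105·9 = 945.
  j = 3: C(15,3)·(3)^3 = 455·27 = 12285.
  V_q(n, t) = 1 + 45 + 945 + 12285 = 13276.
Step 2: q^n = 4^15 = 1073741824.
Step 3: Hamming bound ⌊q^n / V_q(n,t)⌋ = ⌊1073741824/13276⌋ = 80878.
Step 4: Compare |C| = 59065 to 80878: satisfied.
The claimed |C| lies below the Hamming bound.


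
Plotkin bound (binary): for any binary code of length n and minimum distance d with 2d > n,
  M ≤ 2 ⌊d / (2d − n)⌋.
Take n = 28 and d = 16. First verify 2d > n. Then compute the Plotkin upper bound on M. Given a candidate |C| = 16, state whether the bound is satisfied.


Plotkin bound M ≤ 8; given |C| = 16 > bound (violated).

Check applicability: 2d = 32, n = 28.
2d − n = 4 > 0, so Plotkin applies.
Compute d/(2d−n) = 16/4 ≈ 4.0000.
⌊d/(2d−n)⌋ = 4.
Plotkin bound: M ≤ 2·4 = 8.
Given |C| = 16, check: VIOLATED.
This |C| is above the Plotkin bound, so no binary code with n = 28, d = 16 and 16 codewords exists.


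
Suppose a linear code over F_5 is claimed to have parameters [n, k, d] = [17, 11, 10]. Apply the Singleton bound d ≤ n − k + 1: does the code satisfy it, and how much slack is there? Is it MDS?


Singleton RHS = n − k + 1 = 7, slack = -3, bound violated (no such code; not MDS).

Singleton bound: d ≤ n − k + 1.
Here n = 17, k = 11, so n − k + 1 = 7.
Given d = 10, check d ≤ 7: NO.
Slack = (n − k + 1) − d = -3.
The slack is negative: d = 10 exceeds n − k + 1 = 7 by 3, so the Singleton bound is violated and no linear [17, 11, 10]_5 code can exist. In particular it is not MDS (MDS requires d = n − k + 1 exactly).
Description: the claimed parameters are [17, 11, 10]_5; such a code would be impossible (violates the Singleton bound).


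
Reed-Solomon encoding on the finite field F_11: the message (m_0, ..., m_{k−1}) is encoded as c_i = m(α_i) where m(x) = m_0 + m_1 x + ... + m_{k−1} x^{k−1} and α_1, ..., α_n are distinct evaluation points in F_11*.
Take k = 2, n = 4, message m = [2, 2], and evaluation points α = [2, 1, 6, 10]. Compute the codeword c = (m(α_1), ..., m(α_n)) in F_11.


c = [6, 4, 3, 0]

Message polynomial: m(x) = 2 + 2·x (mod 11).
For each evaluation point α_i, compute m(α_i) mod 11:
  α_1 = 2: Horner steps 2 → 6, so m(2) = 6.
  α_2 = 1: Horner steps 2 → 4, so m(1) = 4.
  α_3 = 6: Horner steps 2 → 3, so m(6) = 3.
  α_4 = 10: Horner steps 2 → 0, so m(10) = 0.
Codeword c = [6, 4, 3, 0] ∈ F_11^4.


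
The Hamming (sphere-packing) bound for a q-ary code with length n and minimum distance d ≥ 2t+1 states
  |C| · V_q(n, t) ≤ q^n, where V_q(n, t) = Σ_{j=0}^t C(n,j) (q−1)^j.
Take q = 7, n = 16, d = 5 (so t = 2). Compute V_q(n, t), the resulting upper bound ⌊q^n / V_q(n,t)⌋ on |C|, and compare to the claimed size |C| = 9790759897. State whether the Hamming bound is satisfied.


V_q(n, t) = 4417, q^n = 33232930569601, Hamming bound = 7523869270, |C| = 9790759897 > bound (violated).

Step 1: Compute V_q(n, t) = Σ_{j=0}^2 C(n, j) (q−1)^j.
  j = 0: C(16,0)·(6)^0 = 1·1 = 1.
  j = 1: C(16,1)·(6)^1 = 16·6 = 96.
  j = 2: C(16,2)·(6)^2 = 120·36 = 4320.
  V_q(n, t) = 1 + 96 + 4320 = 4417.
Step 2: q^n = 7^16 = 33232930569601.
Step 3: Hamming bound ⌊q^n / V_q(n,t)⌋ = ⌊33232930569601/4417⌋ = 7523869270.
Step 4: Compare |C| = 9790759897 to 7523869270: violated.
The claimed |C| lies above the Hamming bound, so no 7-ary code of length 16 with d ≥ 5 can have 9790759897 codewords.


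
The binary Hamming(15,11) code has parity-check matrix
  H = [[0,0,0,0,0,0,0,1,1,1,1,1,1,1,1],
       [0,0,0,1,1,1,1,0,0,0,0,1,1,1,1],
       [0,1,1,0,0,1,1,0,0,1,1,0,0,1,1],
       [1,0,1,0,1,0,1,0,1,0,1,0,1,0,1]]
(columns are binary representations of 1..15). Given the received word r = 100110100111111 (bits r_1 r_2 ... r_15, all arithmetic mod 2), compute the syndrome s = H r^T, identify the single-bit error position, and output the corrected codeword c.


s = (0, 1, 1, 0)^T, error position = 6, corrected codeword c = 100111100111111

Compute s = H r^T mod 2 one row at a time:
  s_1 = 0 + 0 + 1 + 1 + 1 + 1 + 1 + 1 = 6 ≡ 0 (mod 2).
  s_2 = 1 + 1 + 0 + 1 + 1 + 1 + 1 + 1 = 7 ≡ 1 (mod 2).
  s_3 = 0 + 0 + 0 + 1 + 1 + 1 + 1 + 1 = 5 ≡ 1 (mod 2).
  s_4 = 1 + 0 + 1 + 1 + 0 + 1 + 1 + 1 = 6 ≡ 0 (mod 2).
s = (0, 1, 1, 0)^T — this equals column 6 of H (binary 0110), so error is at position 6.
Correct: flip bit 6 of r = 100110100111111 to get c = 100111100111111.


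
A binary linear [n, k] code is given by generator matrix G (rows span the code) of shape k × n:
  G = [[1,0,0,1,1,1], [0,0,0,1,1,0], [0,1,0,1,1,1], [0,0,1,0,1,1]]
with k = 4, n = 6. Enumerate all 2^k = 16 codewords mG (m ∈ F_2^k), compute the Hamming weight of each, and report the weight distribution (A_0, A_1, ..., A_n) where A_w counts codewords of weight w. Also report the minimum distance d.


Weight distribution: A_0 = 1, A_2 = 4, A_3 = 6, A_4 = 3, A_5 = 2. Minimum distance d = 2.

Enumerate all 2^4 = 16 messages m ∈ F_2^4.
For each, compute codeword c = mG in F_2^6, then tally its weight.
  m = 0000 → c = 000000, weight = 0.
  m = 1000 → c = 100111, weight = 4.
  m = 0100 → c = 000110, weight = 2.
  m = 1100 → c = 100001, weight = 2.
  m = 0010 → c = 010111, weight = 4.
  m = 1010 → c = 110000, weight = 2.
  m = 0110 → c = 010001, weight = 2.
  m = 1110 → c = 110110, weight = 4.
  m = 0001 → c = 001011, weight = 3.
  m = 1001 → c = 101100, weight = 3.
  m = 0101 → c = 001101, weight = 3.
  m = 1101 → c = 101010, weight = 3.
  m = 0011 → c = 011100, weight = 3.
  m = 1011 → c = 111011, weight = 5.
  m = 0111 → c = 011010, weight = 3.
  m = 1111 → c = 111101, weight = 5.
Tally weights:
  weight 0: 1 codewords.
  weight 2: 4 codewords.
  weight 3: 6 codewords.
  weight 4: 3 codewords.
  weight 5: 2 codewords.
Minimum distance d = smallest w > 0 with A_w > 0 = 2.
Sanity: Σ A_w = 16 = 2^4 = 16 ✓.


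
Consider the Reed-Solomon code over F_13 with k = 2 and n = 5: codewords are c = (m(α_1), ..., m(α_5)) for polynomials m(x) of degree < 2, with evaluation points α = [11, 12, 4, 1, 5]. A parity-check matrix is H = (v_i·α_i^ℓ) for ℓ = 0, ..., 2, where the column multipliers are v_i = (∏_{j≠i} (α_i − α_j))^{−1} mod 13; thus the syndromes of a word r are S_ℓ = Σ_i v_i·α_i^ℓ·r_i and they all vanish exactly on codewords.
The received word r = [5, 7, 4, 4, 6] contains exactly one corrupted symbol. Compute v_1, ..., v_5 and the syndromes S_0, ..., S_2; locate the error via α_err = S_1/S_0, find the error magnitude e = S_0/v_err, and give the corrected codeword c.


S = (12, 12, 12), error at position 4, error magnitude e = 6, c = [5, 7, 4, 11, 6].

Step 1: column multipliers v_i = (∏_{j≠i}(α_i − α_j))^{−1} mod 13.
  i = 1 (α = 11): (11−12)(11−4)(11−1)(11−5) = (−1)·7·10·6 = −420 ≡ 9, so v_1 = 9^{−1} = 3 (mod 13).
  i = 2 (α = 12): (12−11)(12−4)(12−1)(12−5) = 1·8·11·7 = 616 ≡ 5, so v_2 = 5^{−1} = 8 (mod 13).
  i = 3 (α = 4): (4−11)(4−12)(4−1)(4−5) = (−7)·(−8)·3·(−1) = −168 ≡ 1, so v_3 = 1^{−1} = 1 (mod 13).
  i = 4 (α = 1): (1−11)(1−12)(1−4)(1−5) = (−10)·(−11)·(−3)·(−4) = 1320 ≡ 7, so v_4 = 7^{−1} = 2 (mod 13).
  i = 5 (α = 5): (5−11)(5−12)(5−4)(5−1) = (−6)·(−7)·1·4 = 168 ≡ 12, so v_5 = 12^{−1} = 12 (mod 13).
  v = [3, 8, 1, 2, 12].
Step 2: syndromes of r = [5, 7, 4, 4, 6] (all sums mod 13).
  S_0 = Σ v_i r_i = 3·5 + 8·7 + 1·4 + 2·4 + 12·6 = 155 ≡ 12.
  S_1 = Σ v_i α_i r_i = 3·11·5 + 8·12·7 + 1·4·4 + 2·1·4 + 12·5·6 = 1221 ≡ 12.
  α_i^2 mod 13 = [4, 1, 3, 1, 12].
  S_2 = Σ v_i α_i^2 r_i = 3·4·5 + 8·1·7 + 1·3·4 + 2·1·4 + 12·12·6 = 1000 ≡ 12.
  S = (12, 12, 12) ≠ 0, so r is not a codeword (an error is present).
Step 3: locate the error. For a single error e at position i, S_ℓ = v_i·e·α_i^ℓ, so α_err = S_1/S_0.
  S_0^{−1} = 12^{−1} = 12 (mod 13), so α_err = 12·12 = 144 ≡ 1 = α_4. Error position i = 4.
  Consistency check: S_2/S_1 = 12·12 = 144 ≡ 1 = α_err ✓ (single-error assumption holds).
Step 4: error magnitude e = S_0/v_4 = S_0·∏_{j≠4}(α_4 − α_j) = 12·7 = 84 ≡ 6 (mod 13).
Step 5: correct position 4: c_4 = r_4 − e = 4 − 6 ≡ 11 (mod 13). Hence c = [5, 7, 4, 11, 6].
  Check: interpolating c through the α_i gives m(x) = 9 + 2·x (degree < 2) with m(α_i) = c_i for every i, so c is indeed a codeword.


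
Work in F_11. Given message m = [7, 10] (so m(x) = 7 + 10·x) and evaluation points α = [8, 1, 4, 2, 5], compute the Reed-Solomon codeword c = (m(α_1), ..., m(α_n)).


c = [10, 6, 3, 5, 2]

Message polynomial: m(x) = 7 + 10·x (mod 11).
For each evaluation point α_i, compute m(α_i) mod 11:
  α_1 = 8: Horner steps 10 → 10, so m(8) = 10.
  α_2 = 1: Horner steps 10 → 6, so m(1) = 6.
  α_3 = 4: Horner steps 10 → 3, so m(4) = 3.
  α_4 = 2: Horner steps 10 → 5, so m(2) = 5.
  α_5 = 5: Horner steps 10 → 2, so m(5) = 2.
Codeword c = [10, 6, 3, 5, 2] ∈ F_11^5.


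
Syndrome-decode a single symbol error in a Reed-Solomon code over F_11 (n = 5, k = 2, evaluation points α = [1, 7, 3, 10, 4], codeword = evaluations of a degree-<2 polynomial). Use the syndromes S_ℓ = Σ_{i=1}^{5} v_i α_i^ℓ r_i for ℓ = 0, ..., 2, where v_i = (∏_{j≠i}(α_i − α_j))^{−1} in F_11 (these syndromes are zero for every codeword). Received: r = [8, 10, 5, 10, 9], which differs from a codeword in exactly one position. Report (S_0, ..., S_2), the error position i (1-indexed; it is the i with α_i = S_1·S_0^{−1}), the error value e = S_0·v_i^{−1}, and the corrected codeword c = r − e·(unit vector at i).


S = (10, 1, 10), error at position 4, error magnitude e = 10, c = [8, 10, 5, 0, 9].

Step 1: column multipliers v_i = (∏_{j≠i}(α_i − α_j))^{−1} mod 11.
  i = 1 (α = 1): (1−7)(1−3)(1−10)(1−4) = (−6)·(−2)·(−9)·(−3) = 324 ≡ 5, so v_1 = 5^{−1} = 9 (mod 11).
  i = 2 (α = 7): (7−1)(7−3)(7−10)(7−4) = 6·4·(−3)·3 = −216 ≡ 4, so v_2 = 4^{−1} = 3 (mod 11).
  i = 3 (α = 3): (3−1)(3−7)(3−10)(3−4) = 2·(−4)·(−7)·(−1) = −56 ≡ 10, so v_3 = 10^{−1} = 10 (mod 11).
  i = 4 (α = 10): (10−1)(10−7)(10−3)(10−4) = 9·3·7·6 = 1134 ≡ 1, so v_4 = 1^{−1} = 1 (mod 11).
  i = 5 (α = 4): (4−1)(4−7)(4−3)(4−10) = 3·(−3)·1·(−6) = 54 ≡ 10, so v_5 = 10^{−1} = 10 (mod 11).
  v = [9, 3, 10, 1, 10].
Step 2: syndromes of r = [8, 10, 5, 10, 9] (all sums mod 11).
  S_0 = Σ v_i r_i = 9·8 + 3·10 + 10·5 + 1·10 + 10·9 = 252 ≡ 10.
  S_1 = Σ v_i α_i r_i = 9·1·8 + 3·7·10 + 10·3·5 + 1·10·10 + 10·4·9 = 892 ≡ 1.
  α_i^2 mod 11 = [1, 5, 9, 1, 5].
  S_2 = Σ v_i α_i^2 r_i = 9·1·8 + 3·5·10 + 10·9·5 + 1·1·10 + 10·5·9 = 1132 ≡ 10.
  S = (10, 1, 10) ≠ 0, so r is not a codeword (an error is present).
Step 3: locate the error. For a single error e at position i, S_ℓ = v_i·e·α_i^ℓ, so α_err = S_1/S_0.
  S_0^{−1} = 10^{−1} = 10 (mod 11), so α_err = 1·10 = 10 ≡ 10 = α_4. Error position i = 4.
  Consistency check: S_2/S_1 = 10·1 = 10 ≡ 10 = α_err ✓ (single-error assumption holds).
Step 4: error magnitude e = S_0/v_4 = S_0·∏_{j≠4}(α_4 − α_j) = 10·1 = 10 ≡ 10 (mod 11).
Step 5: correct position 4: c_4 = r_4 − e = 10 − 10 ≡ 0 (mod 11). Hence c = [8, 10, 5, 0, 9].
  Check: interpolating c through the α_i gives m(x) = 4 + 4·x (degree < 2) with m(α_i) = c_i for every i, so c is indeed a codeword.


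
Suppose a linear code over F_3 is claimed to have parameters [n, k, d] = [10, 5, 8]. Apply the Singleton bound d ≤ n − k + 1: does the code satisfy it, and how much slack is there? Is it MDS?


Singleton RHS = n − k + 1 = 6, slack = -2, bound violated (no such code; not MDS).

Singleton bound: d ≤ n − k + 1.
Here n = 10, k = 5, so n − k + 1 = 6.
Given d = 8, check d ≤ 6: NO.
Slack = (n − k + 1) − d = -2.
The slack is negative: d = 8 exceeds n − k + 1 = 6 by 2, so the Singleton bound is violated and no linear [10, 5, 8]_3 code can exist. In particular it is not MDS (MDS requires d = n − k + 1 exactly).
Description: the claimed parameters are [10, 5, 8]_3; such a code would be impossible (violates the Singleton bound).


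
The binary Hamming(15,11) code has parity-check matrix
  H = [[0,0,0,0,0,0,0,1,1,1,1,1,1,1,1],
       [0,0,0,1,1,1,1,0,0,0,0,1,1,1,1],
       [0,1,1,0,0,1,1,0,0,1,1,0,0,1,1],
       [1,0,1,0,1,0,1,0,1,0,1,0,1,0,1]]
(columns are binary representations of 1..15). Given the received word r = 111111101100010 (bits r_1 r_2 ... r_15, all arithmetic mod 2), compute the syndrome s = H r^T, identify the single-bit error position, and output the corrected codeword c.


s = (1, 1, 0, 1)^T, error position = 13, corrected codeword c = 111111101100110

Compute s = H r^T mod 2 one row at a time:
  s_1 = 0 + 1 + 1 + 0 + 0 + 0 + 1 + 0 = 3 ≡ 1 (mod 2).
  s_2 = 1 + 1 + 1 + 1 + 0 + 0 + 1 + 0 = 5 ≡ 1 (mod 2).
  s_3 = 1 + 1 + 1 + 1 + 1 + 0 + 1 + 0 = 6 ≡ 0 (mod 2).
  s_4 = 1 + 1 + 1 + 1 + 1 + 0 + 0 + 0 = 5 ≡ 1 (mod 2).
s = (1, 1, 0, 1)^T — this equals column 13 of H (binary 1101), so error is at position 13.
Correct: flip bit 13 of r = 111111101100010 to get c = 111111101100110.


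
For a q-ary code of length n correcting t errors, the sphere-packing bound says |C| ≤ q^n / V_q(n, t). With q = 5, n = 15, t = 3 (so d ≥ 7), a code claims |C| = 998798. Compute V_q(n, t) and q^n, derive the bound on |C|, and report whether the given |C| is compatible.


V_q(n, t) = 30861, q^n = 30517578125, Hamming bound = 988871, |C| = 998798 > bound (violated).

Step 1: Compute V_q(n, t) = Σ_{j=0}^3 C(n, j) (q−1)^j.
  j = 0: C(15,0)·(4)^0 = 1·1 = 1.
  j = 1: C(15,1)·(4)^1 = 15·4 = 60.
  j = 2: C(15,2)·(4)^2 = 105·16 = 1680.
  j = 3: C(15,3)·(4)^3 = 455·64 = 29120.
  V_q(n, t) = 1 + 60 + 1680 + 29120 = 30861.
Step 2: q^n = 5^15 = 30517578125.
Step 3: Hamming bound ⌊q^n / V_q(n,t)⌋ = ⌊30517578125/30861⌋ = 988871.
Step 4: Compare |C| = 998798 to 988871: violated.
The claimed |C| lies above the Hamming bound, so no 5-ary code of length 15 with d ≥ 7 can have 998798 codewords.


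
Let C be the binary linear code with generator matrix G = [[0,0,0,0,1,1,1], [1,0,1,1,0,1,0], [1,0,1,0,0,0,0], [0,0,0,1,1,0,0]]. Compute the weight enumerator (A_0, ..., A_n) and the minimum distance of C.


Weight distribution: A_0 = 1, A_1 = 1, A_2 = 4, A_3 = 4, A_4 = 3, A_5 = 3. Minimum distance d = 1.

Enumerate all 2^4 = 16 messages m ∈ F_2^4.
For each, compute codeword c = mG in F_2^7, then tally its weight.
  m = 0000 → c = 0000000, weight = 0.
  m = 1000 → c = 0000111, weight = 3.
  m = 0100 → c = 1011010, weight = 4.
  m = 1100 → c = 1011101, weight = 5.
  m = 0010 → c = 1010000, weight = 2.
  m = 1010 → c = 1010111, weight = 5.
  m = 0110 → c = 0001010, weight = 2.
  m = 1110 → c = 0001101, weight = 3.
  m = 0001 → c = 0001100, weight = 2.
  m = 1001 → c = 0001011, weight = 3.
  m = 0101 → c = 1010110, weight = 4.
  m = 1101 → c = 1010001, weight = 3.
  m = 0011 → c = 1011100, weight = 4.
  m = 1011 → c = 1011011, weight = 5.
  m = 0111 → c = 0000110, weight = 2.
  m = 1111 → c = 0000001, weight = 1.
Tally weights:
  weight 0: 1 codewords.
  weight 1: 1 codewords.
  weight 2: 4 codewords.
  weight 3: 4 codewords.
  weight 4: 3 codewords.
  weight 5: 3 codewords.
Minimum distance d = smallest w > 0 with A_w > 0 = 1.
Sanity: Σ A_w = 16 = 2^4 = 16 ✓.


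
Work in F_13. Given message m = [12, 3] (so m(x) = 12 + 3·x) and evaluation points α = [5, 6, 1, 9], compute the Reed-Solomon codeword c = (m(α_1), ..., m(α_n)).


c = [1, 4, 2, 0]

Message polynomial: m(x) = 12 + 3·x (mod 13).
For each evaluation point α_i, compute m(α_i) mod 13:
  α_1 = 5: Horner steps 3 → 1, so m(5) = 1.
  α_2 = 6: Horner steps 3 → 4, so m(6) = 4.
  α_3 = 1: Horner steps 3 → 2, so m(1) = 2.
  α_4 = 9: Horner steps 3 → 0, so m(9) = 0.
Codeword c = [1, 4, 2, 0] ∈ F_13^4.


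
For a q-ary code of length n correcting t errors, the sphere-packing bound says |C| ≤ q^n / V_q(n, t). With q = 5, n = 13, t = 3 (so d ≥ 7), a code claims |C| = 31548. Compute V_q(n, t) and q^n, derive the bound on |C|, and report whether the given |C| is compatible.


V_q(n, t) = 19605, q^n = 1220703125, Hamming bound = 62264, |C| = 31548 ≤ bound (satisfied).

Step 1: Compute V_q(n, t) = Σ_{j=0}^3 C(n, j) (q−1)^j.
  j = 0: C(13,0)·(4)^0 = 1·1 = 1.
  j = 1: C(13,1)·(4)^1 = 13·4 = 52.
  j = 2: C(13,2)·(4)^2 = 78·16 = 1248.
  j = 3: C(13,3)·(4)^3 = 286·64 = 18304.
  V_q(n, t) = 1 + 52 + 1248 + 18304 = 19605.
Step 2: q^n = 5^13 = 1220703125.
Step 3: Hamming bound ⌊q^n / V_q(n,t)⌋ = ⌊1220703125/19605⌋ = 62264.
Step 4: Compare |C| = 31548 to 62264: satisfied.
The claimed |C| lies below the Hamming bound.


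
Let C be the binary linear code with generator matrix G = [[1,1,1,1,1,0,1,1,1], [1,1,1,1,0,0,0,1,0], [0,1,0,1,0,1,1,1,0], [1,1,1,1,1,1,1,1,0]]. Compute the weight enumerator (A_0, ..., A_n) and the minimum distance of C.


Weight distribution: A_0 = 1, A_2 = 1, A_3 = 3, A_4 = 3, A_5 = 4, A_6 = 1, A_7 = 1, A_8 = 2. Minimum distance d = 2.

Enumerate all 2^4 = 16 messages m ∈ F_2^4.
For each, compute codeword c = mG in F_2^9, then tally its weight.
  m = 0000 → c = 000000000, weight = 0.
  m = 1000 → c = 111110111, weight = 8.
  m = 0100 → c = 111100010, weight = 5.
  m = 1100 → c = 000010101, weight = 3.
  m = 0010 → c = 010101110, weight = 5.
  m = 1010 → c = 101011001, weight = 5.
  m = 0110 → c = 101001100, weight = 4.
  m = 1110 → c = 010111011, weight = 6.
  m = 0001 → c = 111111110, weight = 8.
  m = 1001 → c = 000001001, weight = 2.
  m = 0101 → c = 000011100, weight = 3.
  m = 1101 → c = 111101011, weight = 7.
  m = 0011 → c = 101010000, weight = 3.
  m = 1011 → c = 010100111, weight = 5.
  m = 0111 → c = 010110010, weight = 4.
  m = 1111 → c = 101000101, weight = 4.
Tally weights:
  weight 0: 1 codewords.
  weight 2: 1 codewords.
  weight 3: 3 codewords.
  weight 4: 3 codewords.
  weight 5: 4 codewords.
  weight 6: 1 codewords.
  weight 7: 1 codewords.
  weight 8: 2 codewords.
Minimum distance d = smallest w > 0 with A_w > 0 = 2.
Sanity: Σ A_w = 16 = 2^4 = 16 ✓.


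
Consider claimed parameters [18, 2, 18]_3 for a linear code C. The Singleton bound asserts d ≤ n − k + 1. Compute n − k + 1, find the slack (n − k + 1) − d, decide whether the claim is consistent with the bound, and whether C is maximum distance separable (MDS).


Singleton RHS = n − k + 1 = 17, slack = -1, bound violated (no such code; not MDS).

Singleton bound: d ≤ n − k + 1.
Here n = 18, k = 2, so n − k + 1 = 17.
Given d = 18, check d ≤ 17: NO.
Slack = (n − k + 1) − d = -1.
The slack is negative: d = 18 exceeds n − k + 1 = 17 by 1, so the Singleton bound is violated and no linear [18, 2, 18]_3 code can exist. In particular it is not MDS (MDS requires d = n − k + 1 exactly).
Description: the claimed parameters are [18, 2, 18]_3; such a code would be impossible (violates the Singleton bound).


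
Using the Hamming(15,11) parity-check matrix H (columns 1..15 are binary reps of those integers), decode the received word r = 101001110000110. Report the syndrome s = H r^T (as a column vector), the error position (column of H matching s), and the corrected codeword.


s = (1, 0, 0, 0)^T, error position = 8, corrected codeword c = 101001100000110

Compute s = H r^T mod 2 one row at a time:
  s_1 = 1 + 0 + 0 + 0 + 0 + 1 + 1 + 0 = 3 ≡ 1 (mod 2).
  s_2 = 0 + 0 + 1 + 1 + 0 + 1 + 1 + 0 = 4 ≡ 0 (mod 2).
  s_3 = 0 + 1 + 1 + 1 + 0 + 0 + 1 + 0 = 4 ≡ 0 (mod 2).
  s_4 = 1 + 1 + 0 + 1 + 0 + 0 + 1 + 0 = 4 ≡ 0 (mod 2).
s = (1, 0, 0, 0)^T — this equals column 8 of H (binary 1000), so error is at position 8.
Correct: flip bit 8 of r = 101001110000110 to get c = 101001100000110.


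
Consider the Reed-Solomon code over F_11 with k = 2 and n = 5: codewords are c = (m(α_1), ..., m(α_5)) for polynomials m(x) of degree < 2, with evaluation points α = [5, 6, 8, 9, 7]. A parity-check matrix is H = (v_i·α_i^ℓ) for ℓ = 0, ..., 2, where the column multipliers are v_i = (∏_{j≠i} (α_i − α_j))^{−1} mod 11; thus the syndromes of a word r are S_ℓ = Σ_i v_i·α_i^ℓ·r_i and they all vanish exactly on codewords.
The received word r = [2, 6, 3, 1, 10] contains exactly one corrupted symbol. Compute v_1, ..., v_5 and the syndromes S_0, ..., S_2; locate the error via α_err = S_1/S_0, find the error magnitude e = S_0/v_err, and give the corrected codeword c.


S = (8, 6, 10), error at position 4, error magnitude e = 5, c = [2, 6, 3, 7, 10].

Step 1: column multipliers v_i = (∏_{j≠i}(α_i − α_j))^{−1} mod 11.
  i = 1 (α = 5): (5−6)(5−8)(5−9)(5−7) = (−1)·(−3)·(−4)·(−2) = 24 ≡ 2, so v_1 = 2^{−1} = 6 (mod 11).
  i = 2 (α = 6): (6−5)(6−8)(6−9)(6−7) = 1·(−2)·(−3)·(−1) = −6 ≡ 5, so v_2 = 5^{−1} = 9 (mod 11).
  i = 3 (α = 8): (8−5)(8−6)(8−9)(8−7) = 3·2·(−1)·1 = −6 ≡ 5, so v_3 = 5^{−1} = 9 (mod 11).
  i = 4 (α = 9): (9−5)(9−6)(9−8)(9−7) = 4·3·1·2 = 24 ≡ 2, so v_4 = 2^{−1} = 6 (mod 11).
  i = 5 (α = 7): (7−5)(7−6)(7−8)(7−9) = 2·1·(−1)·(−2) = 4 ≡ 4, so v_5 = 4^{−1} = 3 (mod 11).
  v = [6, 9, 9, 6, 3].
Step 2: syndromes of r = [2, 6, 3, 1, 10] (all sums mod 11).
  S_0 = Σ v_i r_i = 6·2 + 9·6 + 9·3 + 6·1 + 3·10 = 129 ≡ 8.
  S_1 = Σ v_i α_i r_i = 6·5·2 + 9·6·6 + 9·8·3 + 6·9·1 + 3·7·10 = 864 ≡ 6.
  α_i^2 mod 11 = [3, 3, 9, 4, 5].
  S_2 = Σ v_i α_i^2 r_i = 6·3·2 + 9·3·6 + 9·9·3 + 6·4·1 + 3·5·10 = 615 ≡ 10.
  S = (8, 6, 10) ≠ 0, so r is not a codeword (an error is present).
Step 3: locate the error. For a single error e at position i, S_ℓ = v_i·e·α_i^ℓ, so α_err = S_1/S_0.
  S_0^{−1} = 8^{−1} = 7 (mod 11), so α_err = 6·7 = 42 ≡ 9 = α_4. Error position i = 4.
  Consistency check: S_2/S_1 = 10·2 = 20 ≡ 9 = α_err ✓ (single-error assumption holds).
Step 4: error magnitude e = S_0/v_4 = S_0·∏_{j≠4}(α_4 − α_j) = 8·2 = 16 ≡ 5 (mod 11).
Step 5: correct position 4: c_4 = r_4 − e = 1 − 5 ≡ 7 (mod 11). Hence c = [2, 6, 3, 7, 10].
  Check: interpolating c through the α_i gives m(x) = 4 + 4·x (degree < 2) with m(α_i) = c_i for every i, so c is indeed a codeword.


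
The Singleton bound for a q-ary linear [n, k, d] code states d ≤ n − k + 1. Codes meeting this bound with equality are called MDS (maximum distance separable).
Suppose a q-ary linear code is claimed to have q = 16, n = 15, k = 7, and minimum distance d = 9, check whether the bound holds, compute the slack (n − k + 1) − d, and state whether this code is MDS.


Singleton RHS = n − k + 1 = 9, slack = 0, bound satisfied, MDS.

Singleton bound: d ≤ n − k + 1.
Here n = 15, k = 7, so n − k + 1 = 9.
Given d = 9, check d ≤ 9: YES.
Slack = (n − k + 1) − d = 0.
The code is MDS (slack = 0).
Description: the claimed parameters are [15, 7, 9]_16; such a code would be MDS (meets Singleton bound).


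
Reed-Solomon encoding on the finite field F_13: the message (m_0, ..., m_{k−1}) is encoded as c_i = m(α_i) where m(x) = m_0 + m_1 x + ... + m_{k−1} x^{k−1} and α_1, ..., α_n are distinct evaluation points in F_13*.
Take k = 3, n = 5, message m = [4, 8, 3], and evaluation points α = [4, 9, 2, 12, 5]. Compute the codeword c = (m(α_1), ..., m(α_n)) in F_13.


c = [6, 7, 6, 12, 2]

Message polynomial: m(x) = 4 + 8·x + 3·x^2 (mod 13).
For each evaluation point α_i, compute m(α_i) mod 13:
  α_1 = 4: Horner steps 3 → 7 → 6, so m(4) = 6.
  α_2 = 9: Horner steps 3 → 9 → 7, so m(9) = 7.
  α_3 = 2: Horner steps 3 → 1 → 6, so m(2) = 6.
  α_4 = 12: Horner steps 3 → 5 → 12, so m(12) = 12.
  α_5 = 5: Horner steps 3 → 10 → 2, so m(5) = 2.
Codeword c = [6, 7, 6, 12, 2] ∈ F_13^5.


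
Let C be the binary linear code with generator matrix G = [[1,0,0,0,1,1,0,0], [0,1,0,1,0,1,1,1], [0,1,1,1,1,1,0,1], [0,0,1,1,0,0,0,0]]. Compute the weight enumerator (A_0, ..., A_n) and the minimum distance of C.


Weight distribution: A_0 = 1, A_2 = 1, A_3 = 4, A_4 = 3, A_5 = 4, A_6 = 3. Minimum distance d = 2.

Enumerate all 2^4 = 16 messages m ∈ F_2^4.
For each, compute codeword c = mG in F_2^8, then tally its weight.
  m = 0000 → c = 00000000, weight = 0.
  m = 1000 → c = 10001100, weight = 3.
  m = 0100 → c = 01010111, weight = 5.
  m = 1100 → c = 11011011, weight = 6.
  m = 0010 → c = 01111101, weight = 6.
  m = 1010 → c = 11110001, weight = 5.
  m = 0110 → c = 00101010, weight = 3.
  m = 1110 → c = 10100110, weight = 4.
  m = 0001 → c = 00110000, weight = 2.
  m = 1001 → c = 10111100, weight = 5.
  m = 0101 → c = 01100111, weight = 5.
  m = 1101 → c = 11101011, weight = 6.
  m = 0011 → c = 01001101, weight = 4.
  m = 1011 → c = 11000001, weight = 3.
  m = 0111 → c = 00011010, weight = 3.
  m = 1111 → c = 10010110, weight = 4.
Tally weights:
  weight 0: 1 codewords.
  weight 2: 1 codewords.
  weight 3: 4 codewords.
  weight 4: 3 codewords.
  weight 5: 4 codewords.
  weight 6: 3 codewords.
Minimum distance d = smallest w > 0 with A_w > 0 = 2.
Sanity: Σ A_w = 16 = 2^4 = 16 ✓.


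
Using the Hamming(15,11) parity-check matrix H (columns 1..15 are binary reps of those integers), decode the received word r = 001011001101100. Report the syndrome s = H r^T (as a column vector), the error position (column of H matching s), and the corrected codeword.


s = (0, 0, 1, 0)^T, error position = 2, corrected codeword c = 011011001101100

Compute s = H r^T mod 2 one row at a time:
  s_1 = 0 + 1 + 1 + 0 + 1 + 1 + 0 + 0 = 4 ≡ 0 (mod 2).
  s_2 = 0 + 1 + 1 + 0 + 1 + 1 + 0 + 0 = 4 ≡ 0 (mod 2).
  s_3 = 0 + 1 + 1 + 0 + 1 + 0 + 0 + 0 = 3 ≡ 1 (mod 2).
  s_4 = 0 + 1 + 1 + 0 + 1 + 0 + 1 + 0 = 4 ≡ 0 (mod 2).
s = (0, 0, 1, 0)^T — this equals column 2 of H (binary 0010), so error is at position 2.
Correct: flip bit 2 of r = 001011001101100 to get c = 011011001101100.


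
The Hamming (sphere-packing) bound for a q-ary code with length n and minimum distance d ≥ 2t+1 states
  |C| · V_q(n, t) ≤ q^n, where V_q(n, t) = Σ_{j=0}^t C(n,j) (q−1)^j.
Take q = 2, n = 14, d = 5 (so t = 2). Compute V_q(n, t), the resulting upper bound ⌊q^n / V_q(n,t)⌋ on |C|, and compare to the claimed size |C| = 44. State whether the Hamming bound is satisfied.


V_q(n, t) = 106, q^n = 16384, Hamming bound = 154, |C| = 44 ≤ bound (satisfied).

Step 1: Compute V_q(n, t) = Σ_{j=0}^2 C(n, j) (q−1)^j.
  j = 0: C(14,0)·(1)^0 = 1·1 = 1.
  j = 1: C(14,1)·(1)^1 = 14·1 = 14.
  j = 2: C(14,2)·(1)^2 = 91·1 = 91.
  V_q(n, t) = 1 + 14 + 91 = 106.
Step 2: q^n = 2^14 = 16384.
Step 3: Hamming bound ⌊q^n / V_q(n,t)⌋ = ⌊16384/106⌋ = 154.
Step 4: Compare |C| = 44 to 154: satisfied.
The claimed |C| lies below the Hamming bound.


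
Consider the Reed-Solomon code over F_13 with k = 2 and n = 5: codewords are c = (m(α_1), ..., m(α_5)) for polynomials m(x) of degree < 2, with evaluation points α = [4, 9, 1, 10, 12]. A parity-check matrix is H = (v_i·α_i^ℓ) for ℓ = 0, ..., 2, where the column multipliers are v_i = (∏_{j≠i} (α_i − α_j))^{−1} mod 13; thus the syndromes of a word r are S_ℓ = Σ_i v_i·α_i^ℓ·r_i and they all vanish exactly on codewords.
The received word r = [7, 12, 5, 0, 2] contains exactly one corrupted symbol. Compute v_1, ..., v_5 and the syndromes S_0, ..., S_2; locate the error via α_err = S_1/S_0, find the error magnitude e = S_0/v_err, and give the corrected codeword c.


S = (4, 4, 4), error at position 3, error magnitude e = 1, c = [7, 12, 4, 0, 2].

Step 1: column multipliers v_i = (∏_{j≠i}(α_i − α_j))^{−1} mod 13.
  i = 1 (α = 4): (4−9)(4−1)(4−10)(4−12) = (−5)·3·(−6)·(−8) = −720 ≡ 8, so v_1 = 8^{−1} = 5 (mod 13).
  i = 2 (α = 9): (9−4)(9−1)(9−10)(9−12) = 5·8·(−1)·(−3) = 120 ≡ 3, so v_2 = 3^{−1} = 9 (mod 13).
  i = 3 (α = 1): (1−4)(1−9)(1−10)(1−12) = (−3)·(−8)·(−9)·(−11) = 2376 ≡ 10, so v_3 = 10^{−1} = 4 (mod 13).
  i = 4 (α = 10): (10−4)(10−9)(10−1)(10−12) = 6·1·9·(−2) = −108 ≡ 9, so v_4 = 9^{−1} = 3 (mod 13).
  i = 5 (α = 12): (12−4)(12−9)(12−1)(12−10) = 8·3·11·2 = 528 ≡ 8, so v_5 = 8^{−1} = 5 (mod 13).
  v = [5, 9, 4, 3, 5].
Step 2: syndromes of r = [7, 12, 5, 0, 2] (all sums mod 13).
  S_0 = Σ v_i r_i = 5·7 + 9·12 + 4·5 + 3·0 + 5·2 = 173 ≡ 4.
  S_1 = Σ v_i α_i r_i = 5·4·7 + 9·9·12 + 4·1·5 + 3·10·0 + 5·12·2 = 1252 ≡ 4.
  α_i^2 mod 13 = [3, 3, 1, 9, 1].
  S_2 = Σ v_i α_i^2 r_i = 5·3·7 + 9·3·12 + 4·1·5 + 3·9·0 + 5·1·2 = 459 ≡ 4.
  S = (4, 4, 4) ≠ 0, so r is not a codeword (an error is present).
Step 3: locate the error. For a single error e at position i, S_ℓ = v_i·e·α_i^ℓ, so α_err = S_1/S_0.
  S_0^{−1} = 4^{−1} = 10 (mod 13), so α_err = 4·10 = 40 ≡ 1 = α_3. Error position i = 3.
  Consistency check: S_2/S_1 = 4·10 = 40 ≡ 1 = α_err ✓ (single-error assumption holds).
Step 4: error magnitude e = S_0/v_3 = S_0·∏_{j≠3}(α_3 − α_j) = 4·10 = 40 ≡ 1 (mod 13).
Step 5: correct position 3: c_3 = r_3 − e = 5 − 1 ≡ 4 (mod 13). Hence c = [7, 12, 4, 0, 2].
  Check: interpolating c through the α_i gives m(x) = 3 + 1·x (degree < 2) with m(α_i) = c_i for every i, so c is indeed a codeword.


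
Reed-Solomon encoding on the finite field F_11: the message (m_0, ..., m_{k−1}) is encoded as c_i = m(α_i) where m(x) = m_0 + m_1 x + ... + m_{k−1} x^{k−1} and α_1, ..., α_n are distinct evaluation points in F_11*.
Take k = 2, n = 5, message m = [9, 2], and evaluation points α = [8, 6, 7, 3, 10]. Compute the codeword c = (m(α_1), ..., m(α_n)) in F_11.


c = [3, 10, 1, 4, 7]

Message polynomial: m(x) = 9 + 2·x (mod 11).
For each evaluation point α_i, compute m(α_i) mod 11:
  α_1 = 8: Horner steps 2 → 3, so m(8) = 3.
  α_2 = 6: Horner steps 2 → 10, so m(6) = 10.
  α_3 = 7: Horner steps 2 → 1, so m(7) = 1.
  α_4 = 3: Horner steps 2 → 4, so m(3) = 4.
  α_5 = 10: Horner steps 2 → 7, so m(10) = 7.
Codeword c = [3, 10, 1, 4, 7] ∈ F_11^5.


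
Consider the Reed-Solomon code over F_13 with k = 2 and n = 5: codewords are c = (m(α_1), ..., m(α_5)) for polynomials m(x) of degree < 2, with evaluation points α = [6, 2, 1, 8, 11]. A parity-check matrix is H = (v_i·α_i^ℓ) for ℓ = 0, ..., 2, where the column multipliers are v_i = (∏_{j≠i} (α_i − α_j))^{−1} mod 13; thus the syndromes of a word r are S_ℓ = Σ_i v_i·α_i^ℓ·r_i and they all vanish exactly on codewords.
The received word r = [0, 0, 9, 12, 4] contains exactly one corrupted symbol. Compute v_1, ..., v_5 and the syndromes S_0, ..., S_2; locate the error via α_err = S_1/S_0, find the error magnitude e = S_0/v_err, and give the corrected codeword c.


S = (10, 7, 1), error at position 2, error magnitude e = 11, c = [0, 2, 9, 12, 4].

Step 1: column multipliers v_i = (∏_{j≠i}(α_i − α_j))^{−1} mod 13.
  i = 1 (α = 6): (6−2)(6−1)(6−8)(6−11) = 4·5·(−2)·(−5) = 200 ≡ 5, so v_1 = 5^{−1} = 8 (mod 13).
  i = 2 (α = 2): (2−6)(2−1)(2−8)(2−11) = (−4)·1·(−6)·(−9) = −216 ≡ 5, so v_2 = 5^{−1} = 8 (mod 13).
  i = 3 (α = 1): (1−6)(1−2)(1−8)(1−11) = (−5)·(−1)·(−7)·(−10) = 350 ≡ 12, so v_3 = 12^{−1} = 12 (mod 13).
  i = 4 (α = 8): (8−6)(8−2)(8−1)(8−11) = 2·6·7·(−3) = −252 ≡ 8, so v_4 = 8^{−1} = 5 (mod 13).
  i = 5 (α = 11): (11−6)(11−2)(11−1)(11−8) = 5·9·10·3 = 1350 ≡ 11, so v_5 = 11^{−1} = 6 (mod 13).
  v = [8, 8, 12, 5, 6].
Step 2: syndromes of r = [0, 0, 9, 12, 4] (all sums mod 13).
  S_0 = Σ v_i r_i = 8·0 + 8·0 + 12·9 + 5·12 + 6·4 = 192 ≡ 10.
  S_1 = Σ v_i α_i r_i = 8·6·0 + 8·2·0 + 12·1·9 + 5·8·12 + 6·11·4 = 852 ≡ 7.
  α_i^2 mod 13 = [10, 4, 1, 12, 4].
  S_2 = Σ v_i α_i^2 r_i = 8·10·0 + 8·4·0 + 12·1·9 + 5·12·12 + 6·4·4 = 924 ≡ 1.
  S = (10, 7, 1) ≠ 0, so r is not a codeword (an error is present).
Step 3: locate the error. For a single error e at position i, S_ℓ = v_i·e·α_i^ℓ, so α_err = S_1/S_0.
  S_0^{−1} = 10^{−1} = 4 (mod 13), so α_err = 7·4 = 28 ≡ 2 = α_2. Error position i = 2.
  Consistency check: S_2/S_1 = 1·2 = 2 ≡ 2 = α_err ✓ (single-error assumption holds).
Step 4: error magnitude e = S_0/v_2 = S_0·∏_{j≠2}(α_2 − α_j) = 10·5 = 50 ≡ 11 (mod 13).
Step 5: correct position 2: c_2 = r_2 − e = 0 − 11 ≡ 2 (mod 13). Hence c = [0, 2, 9, 12, 4].
  Check: interpolating c through the α_i gives m(x) = 3 + 6·x (degree < 2) with m(α_i) = c_i for every i, so c is indeed a codeword.


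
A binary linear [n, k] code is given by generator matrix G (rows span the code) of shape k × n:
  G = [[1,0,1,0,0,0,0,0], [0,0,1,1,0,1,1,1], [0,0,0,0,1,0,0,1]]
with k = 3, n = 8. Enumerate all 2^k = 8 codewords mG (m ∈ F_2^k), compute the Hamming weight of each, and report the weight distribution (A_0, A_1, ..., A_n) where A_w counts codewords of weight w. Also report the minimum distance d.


Weight distribution: A_0 = 1, A_2 = 2, A_4 = 1, A_5 = 4. Minimum distance d = 2.

Enumerate all 2^3 = 8 messages m ∈ F_2^3.
For each, compute codeword c = mG in F_2^8, then tally its weight.
  m = 000 → c = 00000000, weight = 0.
  m = 100 → c = 10100000, weight = 2.
  m = 010 → c = 00110111, weight = 5.
  m = 110 → c = 10010111, weight = 5.
  m = 001 → c = 00001001, weight = 2.
  m = 101 → c = 10101001, weight = 4.
  m = 011 → c = 00111110, weight = 5.
  m = 111 → c = 10011110, weight = 5.
Tally weights:
  weight 0: 1 codewords.
  weight 2: 2 codewords.
  weight 4: 1 codewords.
  weight 5: 4 codewords.
Minimum distance d = smallest w > 0 with A_w > 0 = 2.
Sanity: Σ A_w = 8 = 2^3 = 8 ✓.
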